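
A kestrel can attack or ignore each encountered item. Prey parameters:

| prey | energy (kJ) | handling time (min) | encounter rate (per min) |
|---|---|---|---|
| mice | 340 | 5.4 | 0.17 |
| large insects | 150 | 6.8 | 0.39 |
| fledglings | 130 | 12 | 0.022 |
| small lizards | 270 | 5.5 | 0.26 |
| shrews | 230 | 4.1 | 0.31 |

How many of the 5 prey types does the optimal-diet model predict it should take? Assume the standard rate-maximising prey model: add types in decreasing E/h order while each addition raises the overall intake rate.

3

E/h in descending order: mice 63, shrews 56.1, small lizards 49.1, large insects 22.1, fledglings 10.8 kJ/min. The optimal diet is the largest prefix of this list for which every included type satisfies E_i/h_i > R on the types above it.
Rate on top 1: 30.14. shrews: 56.1 > 30.14 → include.
Rate on top 2: 40.48. small lizards: 49.1 > 40.48 → include.
Rate on top 3: 43.15. large insects: 22.1 < 43.15 → exclude; stop.
Optimal diet: mice, shrews, small lizards — 3 of 5 types.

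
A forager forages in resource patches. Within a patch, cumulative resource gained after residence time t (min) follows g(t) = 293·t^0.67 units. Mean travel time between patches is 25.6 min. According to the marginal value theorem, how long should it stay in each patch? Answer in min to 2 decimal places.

51.98 min

Optimal t* satisfies g'(t*) = g(t*)/(T + t*).
g'(t) = 0.67·293·t^-0.33. Setting 0.67·293·t^-0.33 = 293·t^0.67/(25.6+t) gives 0.67(25.6+t) = t, so 0.33·t = 0.67×25.6.
t* = 0.67×25.6/0.33 = 51.98 min.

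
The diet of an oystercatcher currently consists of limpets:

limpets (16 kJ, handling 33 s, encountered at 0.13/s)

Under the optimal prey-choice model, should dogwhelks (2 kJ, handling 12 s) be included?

Current rate: (0.13×16)/(1 + 0.13×33) = 0.3932 kJ/s.
dogwhelks: E/h = 2/12 = 0.1667 kJ/s.
0.1667 < 0.3932, so adding dogwhelks would lower the average — exclude it.

No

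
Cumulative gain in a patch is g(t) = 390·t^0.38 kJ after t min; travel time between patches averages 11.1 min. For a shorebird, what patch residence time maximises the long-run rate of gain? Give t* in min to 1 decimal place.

Maximise g(t)/(T+t): set derivative to zero → g'(t)(T+t) = g(t).
g'(t) = 0.38·390·t^-0.62. Setting 0.38·390·t^-0.62 = 390·t^0.38/(11.1+t) gives 0.38(11.1+t) = t, so 0.62·t = 0.38×11.1.
t* = 0.38×11.1/0.62 = 6.803 min.

6.8 min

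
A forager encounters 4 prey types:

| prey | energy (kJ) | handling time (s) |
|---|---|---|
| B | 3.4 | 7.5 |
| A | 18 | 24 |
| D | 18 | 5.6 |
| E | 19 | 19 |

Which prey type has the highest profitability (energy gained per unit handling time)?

In descending order of E/h:
D: 18/5.6 = 3.21 kJ/s
E: 19/19 = 1 kJ/s
A: 18/24 = 0.75 kJ/s
B: 3.4/7.5 = 0.453 kJ/s

D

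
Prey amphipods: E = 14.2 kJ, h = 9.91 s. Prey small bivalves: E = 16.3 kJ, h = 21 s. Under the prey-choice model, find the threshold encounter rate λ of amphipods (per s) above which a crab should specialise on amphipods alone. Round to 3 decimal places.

0.119 per s

At the threshold, the rate on amphipods alone equals the profitability of small bivalves: λ·14.2/(1 + λ·9.91) = 16.3/21 = 0.7762.
Rearranging, λ(14.2 − 0.7762×9.91) = 0.7762, so λ = 0.7762/6.508 = 0.1193 per s.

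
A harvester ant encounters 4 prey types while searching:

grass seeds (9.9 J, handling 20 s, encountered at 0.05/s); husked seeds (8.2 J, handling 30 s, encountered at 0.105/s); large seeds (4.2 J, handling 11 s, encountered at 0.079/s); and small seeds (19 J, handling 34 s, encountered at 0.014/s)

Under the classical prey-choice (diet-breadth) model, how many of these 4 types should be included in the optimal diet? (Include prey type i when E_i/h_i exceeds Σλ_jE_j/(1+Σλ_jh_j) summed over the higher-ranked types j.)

E/h in descending order: small seeds 0.559, grass seeds 0.495, large seeds 0.382, husked seeds 0.273 J/s. The optimal diet is the largest prefix of this list for which every included type satisfies E_i/h_i > R on the types above it.
Rate on top 1: 0.1802. grass seeds: 0.495 > 0.1802 → include.
Rate on top 2: 0.3074. large seeds: 0.382 > 0.3074 → include.
Rate on top 3: 0.3267. husked seeds: 0.273 < 0.3267 → exclude; stop.
Optimal diet: small seeds, grass seeds, large seeds — 3 of 4 types.

3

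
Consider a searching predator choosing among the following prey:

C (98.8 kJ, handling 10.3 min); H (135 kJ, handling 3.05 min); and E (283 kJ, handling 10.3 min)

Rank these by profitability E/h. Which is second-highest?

E

Profitability E/h (kJ/min): C = 98.8/10.3 = 9.59, H = 135/3.05 = 44.3, E = 283/10.3 = 27.5.
Ranked: H > E > C.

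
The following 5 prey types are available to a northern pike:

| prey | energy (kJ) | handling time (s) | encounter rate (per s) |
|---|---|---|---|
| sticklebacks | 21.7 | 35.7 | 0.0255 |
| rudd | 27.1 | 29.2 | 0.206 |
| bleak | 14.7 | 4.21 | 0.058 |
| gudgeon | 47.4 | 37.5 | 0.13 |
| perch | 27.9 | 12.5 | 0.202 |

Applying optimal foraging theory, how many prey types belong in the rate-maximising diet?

2

Profitabilities (E/h, kJ/s): bleak 3.49, perch 2.23, gudgeon 1.26, rudd 0.928, sticklebacks 0.608. Add prey in this order while the next type's profitability exceeds the intake rate on those already taken.
Rate on top 1: 0.6853. perch: 2.23 > 0.6853 → include.
Rate on top 2: 1.721. gudgeon: 1.26 < 1.721 → exclude; stop.
Optimal diet: bleak, perch — 2 of 5 types.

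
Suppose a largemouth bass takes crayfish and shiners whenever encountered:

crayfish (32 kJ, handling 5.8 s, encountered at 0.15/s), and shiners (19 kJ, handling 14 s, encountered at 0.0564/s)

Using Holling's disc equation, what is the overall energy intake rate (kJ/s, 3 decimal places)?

R = Σλ_iE_i / (1 + Σλ_ih_i)
Numerator: 0.15×32 + 0.0564×19 = 5.872
Denominator: 1 + 0.15×5.8 + 0.0564×14 = 2.66
R = 5.872/2.66 = 2.208 kJ/s

2.208 kJ/s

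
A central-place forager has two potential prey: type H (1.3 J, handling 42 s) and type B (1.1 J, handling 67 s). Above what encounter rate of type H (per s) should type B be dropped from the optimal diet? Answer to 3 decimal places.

0.027 per s

The zero-one rule: include type B iff E₂/h₂ > λE₁/(1+λh₁). Equality gives the switch point.
λE₁h₂ = E₂ + λE₂h₁ ⇒ λ = E₂/(E₁h₂ − E₂h₁) = 1.1/(87.1 − 46.2) = 0.02689 per s.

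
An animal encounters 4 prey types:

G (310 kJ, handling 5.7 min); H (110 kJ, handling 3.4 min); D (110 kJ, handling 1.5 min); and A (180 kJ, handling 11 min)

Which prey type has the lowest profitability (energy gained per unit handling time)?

Profitability E/h (kJ/min): G = 310/5.7 = 54.4, H = 110/3.4 = 32.4, D = 110/1.5 = 73.3, A = 180/11 = 16.4.
Ranked: D > G > H > A.

A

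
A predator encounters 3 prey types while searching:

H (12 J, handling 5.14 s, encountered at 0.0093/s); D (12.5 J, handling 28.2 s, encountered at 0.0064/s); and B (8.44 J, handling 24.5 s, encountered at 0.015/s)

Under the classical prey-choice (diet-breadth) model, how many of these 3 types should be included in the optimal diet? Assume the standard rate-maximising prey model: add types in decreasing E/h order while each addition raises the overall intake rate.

3

Profitabilities (E/h, J/s): H 2.33, D 0.443, B 0.344. Add prey in this order while the next type's profitability exceeds the intake rate on those already taken.
Rate on top 1: 0.1065. D: 0.443 > 0.1065 → include.
Rate on top 2: 0.156. B: 0.344 > 0.156 → include.
Optimal diet: H, D, B — 3 of 3 types.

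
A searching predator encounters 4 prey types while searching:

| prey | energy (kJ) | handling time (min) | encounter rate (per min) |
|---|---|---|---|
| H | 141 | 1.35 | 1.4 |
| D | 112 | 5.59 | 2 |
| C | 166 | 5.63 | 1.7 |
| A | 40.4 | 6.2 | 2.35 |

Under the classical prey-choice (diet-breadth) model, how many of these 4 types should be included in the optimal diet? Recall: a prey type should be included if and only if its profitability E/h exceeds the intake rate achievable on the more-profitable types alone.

Rank by E/h (kJ/min): H 104, C 29.5, D 20, A 6.52. Include each in turn until the next type's E/h falls below the running intake rate.
Rate on top 1: 68.3. C: 29.5 < 68.3 → exclude; stop.
Optimal diet: H — 1 of 4 types.

1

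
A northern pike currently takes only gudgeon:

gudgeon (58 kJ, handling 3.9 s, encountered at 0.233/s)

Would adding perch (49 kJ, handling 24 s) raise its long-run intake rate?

On gudgeon alone, R = ΣλE/(1+Σλh) = 13.51/1.909 = 7.08 kJ/s.
Profitability of perch: 49/24 = 2.042 kJ/s.
Since 2.042 < R, time spent handling perch is better spent searching.

No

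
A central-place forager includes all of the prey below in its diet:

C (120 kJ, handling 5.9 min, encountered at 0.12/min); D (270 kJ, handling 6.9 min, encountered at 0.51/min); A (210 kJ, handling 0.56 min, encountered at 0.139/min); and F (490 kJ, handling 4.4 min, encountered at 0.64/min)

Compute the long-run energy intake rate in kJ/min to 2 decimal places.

Energy encountered per unit search time: 0.12×120 + 0.51×270 + 0.139×210 + 0.64×490 = 494.9 kJ/min.
Handling time per unit search time: 0.12×5.9 + 0.51×6.9 + 0.139×0.56 + 0.64×4.4 = 7.121.
Rate = 494.9/(1 + 7.121) = 60.94 kJ/min.

60.94 kJ/min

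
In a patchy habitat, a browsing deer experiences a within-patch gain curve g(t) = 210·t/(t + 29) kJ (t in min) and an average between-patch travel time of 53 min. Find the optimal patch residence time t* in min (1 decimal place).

39.2 min

Maximise g(t)/(T+t): set derivative to zero → g'(t)(T+t) = g(t).
g'(t) = 210·29/(t + 29)². Setting 210·29/(t+29)² = 210t/[(t+29)(53+t)] gives 29(53+t) = t(t+29), so t² = 29×53 = 1537.
t* = √1537 = 39.2 min.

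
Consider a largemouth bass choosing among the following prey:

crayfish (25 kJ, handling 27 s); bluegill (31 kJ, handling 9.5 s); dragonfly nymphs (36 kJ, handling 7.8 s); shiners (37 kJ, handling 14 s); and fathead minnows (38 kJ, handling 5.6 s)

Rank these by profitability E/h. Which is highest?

fathead minnows

Profitability E/h (kJ/s): crayfish = 25/27 = 0.926, bluegill = 31/9.5 = 3.26, dragonfly nymphs = 36/7.8 = 4.62, shiners = 37/14 = 2.64, fathead minnows = 38/5.6 = 6.79.
Ranked: fathead minnows > dragonfly nymphs > bluegill > shiners > crayfish.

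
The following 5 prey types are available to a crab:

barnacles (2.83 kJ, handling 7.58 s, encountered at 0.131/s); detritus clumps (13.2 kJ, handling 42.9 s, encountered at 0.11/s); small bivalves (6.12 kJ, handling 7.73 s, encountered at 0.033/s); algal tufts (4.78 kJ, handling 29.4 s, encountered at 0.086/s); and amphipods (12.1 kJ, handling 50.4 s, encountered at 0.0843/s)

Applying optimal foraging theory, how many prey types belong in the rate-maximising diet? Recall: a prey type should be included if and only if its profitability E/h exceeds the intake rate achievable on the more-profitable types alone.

E/h in descending order: small bivalves 0.792, barnacles 0.373, detritus clumps 0.308, amphipods 0.24, algal tufts 0.163 kJ/s. The optimal diet is the largest prefix of this list for which every included type satisfies E_i/h_i > R on the types above it.
Rate on top 1: 0.1609. barnacles: 0.373 > 0.1609 → include.
Rate on top 2: 0.2547. detritus clumps: 0.308 > 0.2547 → include.
Rate on top 3: 0.2906. amphipods: 0.24 < 0.2906 → exclude; stop.
Optimal diet: small bivalves, barnacles, detritus clumps — 3 of 5 types.

3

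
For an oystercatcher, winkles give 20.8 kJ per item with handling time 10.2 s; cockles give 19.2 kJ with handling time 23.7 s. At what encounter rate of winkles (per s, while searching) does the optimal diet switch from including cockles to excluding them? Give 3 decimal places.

0.065 per s

Drop cockles once their profitability E₂/h₂ falls below the rate achievable on winkles alone: E₂/h₂ = λE₁/(1 + λh₁).
Solve for λ: λE₁h₂ = E₂(1 + λh₁) → λ(E₁h₂ − E₂h₁) = E₂ → λ = E₂/(E₁h₂ − E₂h₁).
λ = 19.2/(20.8×23.7 − 19.2×10.2) = 19.2/297.1 = 0.06462 per s.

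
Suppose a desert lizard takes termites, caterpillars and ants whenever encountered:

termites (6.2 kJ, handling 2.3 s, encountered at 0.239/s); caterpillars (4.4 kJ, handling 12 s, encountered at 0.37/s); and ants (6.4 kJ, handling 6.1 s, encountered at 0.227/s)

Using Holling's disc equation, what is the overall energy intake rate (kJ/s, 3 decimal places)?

0.619 kJ/s

R = Σλ_iE_i / (1 + Σλ_ih_i)
Numerator: 0.239×6.2 + 0.37×4.4 + 0.227×6.4 = 4.563
Denominator: 1 + 0.239×2.3 + 0.37×12 + 0.227×6.1 = 7.374
R = 4.563/7.374 = 0.6187 kJ/s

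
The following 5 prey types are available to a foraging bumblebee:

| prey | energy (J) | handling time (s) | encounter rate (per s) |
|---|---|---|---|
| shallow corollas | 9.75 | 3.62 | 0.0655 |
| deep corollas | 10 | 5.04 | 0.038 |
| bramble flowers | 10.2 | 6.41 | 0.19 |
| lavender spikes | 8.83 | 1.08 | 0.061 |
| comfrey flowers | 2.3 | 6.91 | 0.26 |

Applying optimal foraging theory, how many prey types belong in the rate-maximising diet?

Rank by E/h (J/s): lavender spikes 8.18, shallow corollas 2.69, deep corollas 1.98, bramble flowers 1.59, comfrey flowers 0.333. Include each in turn until the next type's E/h falls below the running intake rate.
Rate on top 1: 0.5053. shallow corollas: 2.69 > 0.5053 → include.
Rate on top 2: 0.9035. deep corollas: 1.98 > 0.9035 → include.
Rate on top 3: 1.042. bramble flowers: 1.59 > 1.042 → include.
Rate on top 4: 1.289. comfrey flowers: 0.333 < 1.289 → exclude; stop.
Optimal diet: lavender spikes, shallow corollas, deep corollas, bramble flowers — 4 of 5 types.

4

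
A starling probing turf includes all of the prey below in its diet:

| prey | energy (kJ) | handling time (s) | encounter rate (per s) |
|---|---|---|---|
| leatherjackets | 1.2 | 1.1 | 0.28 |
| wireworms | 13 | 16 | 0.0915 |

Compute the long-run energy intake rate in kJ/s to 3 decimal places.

0.550 kJ/s

R = (0.28×1.2 + 0.0915×13) / (1 + 0.28×1.1 + 0.0915×16) = 1.526/2.772 = 0.5503 kJ/s.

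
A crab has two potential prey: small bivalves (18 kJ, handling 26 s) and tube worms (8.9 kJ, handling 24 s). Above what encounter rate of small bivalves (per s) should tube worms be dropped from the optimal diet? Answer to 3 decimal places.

0.044 per s

At the threshold, the rate on small bivalves alone equals the profitability of tube worms: λ·18/(1 + λ·26) = 8.9/24 = 0.3708.
Rearranging, λ(18 − 0.3708×26) = 0.3708, so λ = 0.3708/8.358 = 0.04437 per s.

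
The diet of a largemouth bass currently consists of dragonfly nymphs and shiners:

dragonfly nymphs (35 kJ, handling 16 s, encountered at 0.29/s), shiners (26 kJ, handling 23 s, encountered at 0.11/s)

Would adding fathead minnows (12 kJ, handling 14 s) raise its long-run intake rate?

Intake rate on the current diet: R = (0.29×35 + 0.11×26) / (1 + 0.29×16 + 0.11×23) = 13.01/8.17 = 1.592 kJ/s.
Profitability of fathead minnows: 12/14 = 0.8571 kJ/s.
Since 0.8571 < R, time spent handling fathead minnows is better spent searching.

No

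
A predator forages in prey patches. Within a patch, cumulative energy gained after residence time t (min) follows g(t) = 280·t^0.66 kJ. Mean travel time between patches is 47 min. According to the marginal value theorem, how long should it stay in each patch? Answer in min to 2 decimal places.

91.24 min

Optimal t* satisfies g'(t*) = g(t*)/(T + t*).
g'(t) = 0.66·280·t^-0.34. Setting 0.66·280·t^-0.34 = 280·t^0.66/(47+t) gives 0.66(47+t) = t, so 0.34·t = 0.66×47.
t* = 0.66×47/0.34 = 91.24 min.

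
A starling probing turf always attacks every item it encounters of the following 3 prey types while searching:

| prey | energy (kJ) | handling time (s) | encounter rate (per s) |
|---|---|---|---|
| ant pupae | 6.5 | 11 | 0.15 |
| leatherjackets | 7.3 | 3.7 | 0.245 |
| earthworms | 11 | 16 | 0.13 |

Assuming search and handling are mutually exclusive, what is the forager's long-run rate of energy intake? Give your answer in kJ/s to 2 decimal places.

0.74 kJ/s

R = (0.15×6.5 + 0.245×7.3 + 0.13×11) / (1 + 0.15×11 + 0.245×3.7 + 0.13×16) = 4.194/5.636 = 0.744 kJ/s.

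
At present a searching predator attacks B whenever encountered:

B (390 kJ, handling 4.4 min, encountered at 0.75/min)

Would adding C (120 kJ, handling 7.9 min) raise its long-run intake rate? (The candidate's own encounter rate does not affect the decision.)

No

On B alone, R = ΣλE/(1+Σλh) = 292.5/4.3 = 68.02 kJ/min.
Profitability of C: 120/7.9 = 15.19 kJ/min.
15.19 < 68.02, so adding C would lower the average — exclude it.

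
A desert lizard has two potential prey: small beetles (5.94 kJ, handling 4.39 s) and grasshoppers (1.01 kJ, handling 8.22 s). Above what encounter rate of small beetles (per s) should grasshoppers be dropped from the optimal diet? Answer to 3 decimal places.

The zero-one rule: include grasshoppers iff E₂/h₂ > λE₁/(1+λh₁). Equality gives the switch point.
λE₁h₂ = E₂ + λE₂h₁ ⇒ λ = E₂/(E₁h₂ − E₂h₁) = 1.01/(48.83 − 4.434) = 0.02275 per s.

0.023 per s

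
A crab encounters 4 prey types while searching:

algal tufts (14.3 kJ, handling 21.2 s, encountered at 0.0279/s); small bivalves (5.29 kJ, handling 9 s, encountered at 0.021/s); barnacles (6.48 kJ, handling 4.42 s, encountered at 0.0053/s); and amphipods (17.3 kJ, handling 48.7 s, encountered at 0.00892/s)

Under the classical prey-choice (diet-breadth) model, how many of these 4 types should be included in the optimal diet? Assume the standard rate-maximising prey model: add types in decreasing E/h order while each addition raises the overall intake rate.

4

Profitabilities (E/h, kJ/s): barnacles 1.47, algal tufts 0.675, small bivalves 0.588, amphipods 0.355. Add prey in this order while the next type's profitability exceeds the intake rate on those already taken.
Rate on top 1: 0.03356. algal tufts: 0.675 > 0.03356 → include.
Rate on top 2: 0.2683. small bivalves: 0.588 > 0.2683 → include.
Rate on top 3: 0.3018. amphipods: 0.355 > 0.3018 → include.
Optimal diet: barnacles, algal tufts, small bivalves, amphipods — 4 of 4 types.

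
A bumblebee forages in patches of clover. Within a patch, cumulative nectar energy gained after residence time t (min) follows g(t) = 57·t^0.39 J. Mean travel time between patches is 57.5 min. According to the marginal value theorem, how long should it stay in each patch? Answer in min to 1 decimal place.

Optimal t* satisfies g'(t*) = g(t*)/(T + t*).
g'(t) = 0.39·57·t^-0.61. Setting 0.39·57·t^-0.61 = 57·t^0.39/(57.5+t) gives 0.39(57.5+t) = t, so 0.61·t = 0.39×57.5.
t* = 0.39×57.5/0.61 = 36.76 min.

36.8 min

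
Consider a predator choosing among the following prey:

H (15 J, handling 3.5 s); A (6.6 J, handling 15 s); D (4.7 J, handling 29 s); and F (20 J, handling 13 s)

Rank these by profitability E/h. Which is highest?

H

In descending order of E/h:
H: 15/3.5 = 4.29 J/s
F: 20/13 = 1.54 J/s
A: 6.6/15 = 0.44 J/s
D: 4.7/29 = 0.162 J/s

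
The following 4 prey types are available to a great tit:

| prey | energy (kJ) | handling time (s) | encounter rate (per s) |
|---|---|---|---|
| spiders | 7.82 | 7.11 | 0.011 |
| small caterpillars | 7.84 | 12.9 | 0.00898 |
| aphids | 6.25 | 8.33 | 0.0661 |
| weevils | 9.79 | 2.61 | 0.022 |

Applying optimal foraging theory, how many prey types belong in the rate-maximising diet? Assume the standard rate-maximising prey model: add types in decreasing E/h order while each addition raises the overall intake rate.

4

Profitabilities (E/h, kJ/s): weevils 3.75, spiders 1.1, aphids 0.75, small caterpillars 0.608. Add prey in this order while the next type's profitability exceeds the intake rate on those already taken.
Rate on top 1: 0.2037. spiders: 1.1 > 0.2037 → include.
Rate on top 2: 0.2654. aphids: 0.75 > 0.2654 → include.
Rate on top 3: 0.4237. small caterpillars: 0.608 > 0.4237 → include.
Optimal diet: weevils, spiders, aphids, small caterpillars — 4 of 4 types.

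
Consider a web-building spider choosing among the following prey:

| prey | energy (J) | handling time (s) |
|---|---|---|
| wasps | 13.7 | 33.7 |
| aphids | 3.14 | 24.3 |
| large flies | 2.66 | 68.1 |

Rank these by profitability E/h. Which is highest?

wasps

In descending order of E/h:
wasps: 13.7/33.7 = 0.407 J/s
aphids: 3.14/24.3 = 0.129 J/s
large flies: 2.66/68.1 = 0.0391 J/s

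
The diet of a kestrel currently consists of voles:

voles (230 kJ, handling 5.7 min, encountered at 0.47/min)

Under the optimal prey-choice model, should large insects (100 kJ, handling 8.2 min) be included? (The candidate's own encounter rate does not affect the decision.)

No

On voles alone, R = ΣλE/(1+Σλh) = 108.1/3.679 = 29.38 kJ/min.
Profitability of large insects: 100/8.2 = 12.2 kJ/min.
12.2 < 29.38, so adding large insects would lower the average — exclude it.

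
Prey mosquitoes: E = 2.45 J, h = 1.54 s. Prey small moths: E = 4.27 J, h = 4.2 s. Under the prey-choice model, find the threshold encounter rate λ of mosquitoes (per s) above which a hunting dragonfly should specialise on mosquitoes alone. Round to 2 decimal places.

1.15 per s

At the threshold, the rate on mosquitoes alone equals the profitability of small moths: λ·2.45/(1 + λ·1.54) = 4.27/4.2 = 1.017.
Rearranging, λ(2.45 − 1.017×1.54) = 1.017, so λ = 1.017/0.8843 = 1.15 per s.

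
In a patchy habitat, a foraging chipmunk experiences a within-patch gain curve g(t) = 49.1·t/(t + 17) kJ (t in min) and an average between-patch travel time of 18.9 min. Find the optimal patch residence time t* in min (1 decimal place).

By the marginal value theorem, leave when the instantaneous gain rate g'(t) equals the habitat-wide average g(t)/(T + t).
g'(t) = 49.1·17/(t + 17)². Setting 49.1·17/(t+17)² = 49.1t/[(t+17)(18.9+t)] gives 17(18.9+t) = t(t+17), so t² = 17×18.9 = 321.3.
t* = √321.3 = 17.92 min.

17.9 min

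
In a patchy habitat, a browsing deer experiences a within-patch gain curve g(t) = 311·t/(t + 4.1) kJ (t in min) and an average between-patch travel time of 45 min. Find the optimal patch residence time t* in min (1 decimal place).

13.6 min

By the marginal value theorem, leave when the instantaneous gain rate g'(t) equals the habitat-wide average g(t)/(T + t).
g'(t) = 311·4.1/(t + 4.1)². Setting 311·4.1/(t+4.1)² = 311t/[(t+4.1)(45+t)] gives 4.1(45+t) = t(t+4.1), so t² = 4.1×45 = 184.5.
t* = √184.5 = 13.58 min.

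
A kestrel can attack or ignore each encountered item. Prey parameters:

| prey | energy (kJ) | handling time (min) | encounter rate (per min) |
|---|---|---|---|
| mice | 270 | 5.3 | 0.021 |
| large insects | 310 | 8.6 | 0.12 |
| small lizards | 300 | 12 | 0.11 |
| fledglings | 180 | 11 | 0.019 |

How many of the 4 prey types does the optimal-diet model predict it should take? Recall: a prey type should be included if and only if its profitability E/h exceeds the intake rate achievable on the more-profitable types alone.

Rank by E/h (kJ/min): mice 50.9, large insects 36, small lizards 25, fledglings 16.4. Include each in turn until the next type's E/h falls below the running intake rate.
Rate on top 1: 5.102. large insects: 36 > 5.102 → include.
Rate on top 2: 20. small lizards: 25 > 20 → include.
Rate on top 3: 21.91. fledglings: 16.4 < 21.91 → exclude; stop.
Optimal diet: mice, large insects, small lizards — 3 of 4 types.

3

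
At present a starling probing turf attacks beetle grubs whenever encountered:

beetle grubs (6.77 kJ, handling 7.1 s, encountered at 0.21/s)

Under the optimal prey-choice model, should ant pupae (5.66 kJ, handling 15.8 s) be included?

No

Intake rate on the current diet: R = (0.21×6.77) / (1 + 0.21×7.1) = 1.422/2.491 = 0.5707 kJ/s.
Profitability of ant pupae: 5.66/15.8 = 0.3582 kJ/s.
0.3582 < 0.5707, so adding ant pupae would lower the average — exclude it.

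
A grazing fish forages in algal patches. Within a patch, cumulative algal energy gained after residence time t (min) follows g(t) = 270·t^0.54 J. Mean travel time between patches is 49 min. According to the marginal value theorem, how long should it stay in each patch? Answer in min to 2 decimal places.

57.52 min

By the marginal value theorem, leave when the instantaneous gain rate g'(t) equals the habitat-wide average g(t)/(T + t).
g'(t) = 0.54·270·t^-0.46. Setting 0.54·270·t^-0.46 = 270·t^0.54/(49+t) gives 0.54(49+t) = t, so 0.46·t = 0.54×49.
t* = 0.54×49/0.46 = 57.52 min.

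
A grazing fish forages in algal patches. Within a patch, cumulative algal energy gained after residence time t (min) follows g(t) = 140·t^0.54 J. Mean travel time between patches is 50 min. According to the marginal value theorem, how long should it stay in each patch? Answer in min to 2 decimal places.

58.70 min

Maximise g(t)/(T+t): set derivative to zero → g'(t)(T+t) = g(t).
g'(t) = 0.54·140·t^-0.46. Setting 0.54·140·t^-0.46 = 140·t^0.54/(50+t) gives 0.54(50+t) = t, so 0.46·t = 0.54×50.
t* = 0.54×50/0.46 = 58.7 min.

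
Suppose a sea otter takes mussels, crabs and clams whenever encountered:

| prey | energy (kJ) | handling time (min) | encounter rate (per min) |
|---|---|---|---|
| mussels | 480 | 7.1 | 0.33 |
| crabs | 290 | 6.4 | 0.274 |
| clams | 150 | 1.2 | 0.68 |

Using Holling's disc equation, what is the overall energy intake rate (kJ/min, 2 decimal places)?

R = (0.33×480 + 0.274×290 + 0.68×150) / (1 + 0.33×7.1 + 0.274×6.4 + 0.68×1.2) = 339.9/5.913 = 57.48 kJ/min.

57.48 kJ/min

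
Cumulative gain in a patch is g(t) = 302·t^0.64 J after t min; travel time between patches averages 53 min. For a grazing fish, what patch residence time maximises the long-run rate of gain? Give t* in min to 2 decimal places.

94.22 min

Optimal t* satisfies g'(t*) = g(t*)/(T + t*).
g'(t) = 0.64·302·t^-0.36. Setting 0.64·302·t^-0.36 = 302·t^0.64/(53+t) gives 0.64(53+t) = t, so 0.36·t = 0.64×53.
t* = 0.64×53/0.36 = 94.22 min.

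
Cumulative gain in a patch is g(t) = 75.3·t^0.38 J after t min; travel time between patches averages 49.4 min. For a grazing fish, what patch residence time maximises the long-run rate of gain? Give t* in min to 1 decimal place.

Optimal t* satisfies g'(t*) = g(t*)/(T + t*).
g'(t) = 0.38·75.3·t^-0.62. Setting 0.38·75.3·t^-0.62 = 75.3·t^0.38/(49.4+t) gives 0.38(49.4+t) = t, so 0.62·t = 0.38×49.4.
t* = 0.38×49.4/0.62 = 30.28 min.

30.3 min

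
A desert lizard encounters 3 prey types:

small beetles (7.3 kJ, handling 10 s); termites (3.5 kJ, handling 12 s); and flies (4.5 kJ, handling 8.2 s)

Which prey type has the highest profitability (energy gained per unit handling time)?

Profitability E/h (kJ/s): small beetles = 7.3/10 = 0.73, termites = 3.5/12 = 0.292, flies = 4.5/8.2 = 0.549.
Ranked: small beetles > flies > termites.

small beetles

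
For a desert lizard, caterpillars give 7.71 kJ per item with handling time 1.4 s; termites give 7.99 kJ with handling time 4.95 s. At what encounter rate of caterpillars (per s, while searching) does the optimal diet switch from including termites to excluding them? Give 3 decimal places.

At the threshold, the rate on caterpillars alone equals the profitability of termites: λ·7.71/(1 + λ·1.4) = 7.99/4.95 = 1.614.
Rearranging, λ(7.71 − 1.614×1.4) = 1.614, so λ = 1.614/5.45 = 0.2962 per s.

0.296 per s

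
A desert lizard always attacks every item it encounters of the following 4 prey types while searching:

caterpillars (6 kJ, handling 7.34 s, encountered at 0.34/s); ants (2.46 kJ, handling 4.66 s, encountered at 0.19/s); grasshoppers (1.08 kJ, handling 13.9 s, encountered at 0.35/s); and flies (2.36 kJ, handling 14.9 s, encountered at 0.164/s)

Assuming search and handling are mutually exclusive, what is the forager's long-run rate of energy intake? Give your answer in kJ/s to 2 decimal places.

0.28 kJ/s

R = Σλ_iE_i / (1 + Σλ_ih_i)
Numerator: 0.34×6 + 0.19×2.46 + 0.35×1.08 + 0.164×2.36 = 3.272
Denominator: 1 + 0.34×7.34 + 0.19×4.66 + 0.35×13.9 + 0.164×14.9 = 11.69
R = 3.272/11.69 = 0.2799 kJ/s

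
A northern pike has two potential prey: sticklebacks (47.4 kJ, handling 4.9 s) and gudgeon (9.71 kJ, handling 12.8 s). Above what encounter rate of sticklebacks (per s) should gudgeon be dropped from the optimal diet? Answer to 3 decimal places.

At the threshold, the rate on sticklebacks alone equals the profitability of gudgeon: λ·47.4/(1 + λ·4.9) = 9.71/12.8 = 0.7586.
Rearranging, λ(47.4 − 0.7586×4.9) = 0.7586, so λ = 0.7586/43.68 = 0.01737 per s.

0.017 per s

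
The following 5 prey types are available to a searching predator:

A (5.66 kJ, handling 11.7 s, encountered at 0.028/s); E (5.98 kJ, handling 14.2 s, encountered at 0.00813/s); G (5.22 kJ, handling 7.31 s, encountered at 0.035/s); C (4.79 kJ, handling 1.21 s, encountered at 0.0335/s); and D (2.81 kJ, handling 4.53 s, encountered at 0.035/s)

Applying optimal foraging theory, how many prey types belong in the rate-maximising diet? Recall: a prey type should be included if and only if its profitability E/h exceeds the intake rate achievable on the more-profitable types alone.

5

Rank by E/h (kJ/s): C 3.96, G 0.714, D 0.62, A 0.484, E 0.421. Include each in turn until the next type's E/h falls below the running intake rate.
Rate on top 1: 0.1542. G: 0.714 > 0.1542 → include.
Rate on top 2: 0.2647. D: 0.62 > 0.2647 → include.
Rate on top 3: 0.3035. A: 0.484 > 0.3035 → include.
Rate on top 4: 0.3366. E: 0.421 > 0.3366 → include.
Optimal diet: C, G, D, A, E — 5 of 5 types.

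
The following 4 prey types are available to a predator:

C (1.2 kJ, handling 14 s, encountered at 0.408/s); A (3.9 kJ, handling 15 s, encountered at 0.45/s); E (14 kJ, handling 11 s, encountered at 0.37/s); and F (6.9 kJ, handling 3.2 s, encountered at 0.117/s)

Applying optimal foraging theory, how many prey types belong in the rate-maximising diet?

2

E/h in descending order: F 2.16, E 1.27, A 0.26, C 0.0857 kJ/s. The optimal diet is the largest prefix of this list for which every included type satisfies E_i/h_i > R on the types above it.
Rate on top 1: 0.5874. E: 1.27 > 0.5874 → include.
Rate on top 2: 1.1. A: 0.26 < 1.1 → exclude; stop.
Optimal diet: F, E — 2 of 4 types.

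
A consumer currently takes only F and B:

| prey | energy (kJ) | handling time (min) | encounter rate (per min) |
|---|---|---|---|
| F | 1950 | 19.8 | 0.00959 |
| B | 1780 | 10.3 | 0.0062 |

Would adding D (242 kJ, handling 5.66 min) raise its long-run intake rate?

Current rate: (0.00959×1950 + 0.0062×1780)/(1 + 0.00959×19.8 + 0.0062×10.3) = 23.72 kJ/min.
D: E/h = 242/5.66 = 42.76 kJ/min.
42.76 > 23.72, so adding D raises the average — include it.

Yes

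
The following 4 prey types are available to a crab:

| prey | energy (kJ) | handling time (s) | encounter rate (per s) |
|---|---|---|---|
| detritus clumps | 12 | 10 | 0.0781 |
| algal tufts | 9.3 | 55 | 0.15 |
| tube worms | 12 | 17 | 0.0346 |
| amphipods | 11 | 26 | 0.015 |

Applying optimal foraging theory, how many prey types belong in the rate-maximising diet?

2

Rank by E/h (kJ/s): detritus clumps 1.2, tube worms 0.706, amphipods 0.423, algal tufts 0.169. Include each in turn until the next type's E/h falls below the running intake rate.
Rate on top 1: 0.5262. tube worms: 0.706 > 0.5262 → include.
Rate on top 2: 0.5708. amphipods: 0.423 < 0.5708 → exclude; stop.
Optimal diet: detritus clumps, tube worms — 2 of 4 types.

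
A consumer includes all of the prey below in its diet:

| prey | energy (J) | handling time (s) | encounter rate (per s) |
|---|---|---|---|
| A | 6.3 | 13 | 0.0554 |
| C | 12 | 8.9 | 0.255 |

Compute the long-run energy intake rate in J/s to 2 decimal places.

0.85 J/s

R = Σλ_iE_i / (1 + Σλ_ih_i)
Numerator: 0.0554×6.3 + 0.255×12 = 3.409
Denominator: 1 + 0.0554×13 + 0.255×8.9 = 3.99
R = 3.409/3.99 = 0.8545 J/s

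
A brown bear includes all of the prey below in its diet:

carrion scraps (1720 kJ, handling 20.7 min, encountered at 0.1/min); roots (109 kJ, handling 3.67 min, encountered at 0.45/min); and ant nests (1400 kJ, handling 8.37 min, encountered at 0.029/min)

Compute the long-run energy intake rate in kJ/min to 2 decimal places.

R = (0.1×1720 + 0.45×109 + 0.029×1400) / (1 + 0.1×20.7 + 0.45×3.67 + 0.029×8.37) = 261.6/4.964 = 52.71 kJ/min.

52.71 kJ/min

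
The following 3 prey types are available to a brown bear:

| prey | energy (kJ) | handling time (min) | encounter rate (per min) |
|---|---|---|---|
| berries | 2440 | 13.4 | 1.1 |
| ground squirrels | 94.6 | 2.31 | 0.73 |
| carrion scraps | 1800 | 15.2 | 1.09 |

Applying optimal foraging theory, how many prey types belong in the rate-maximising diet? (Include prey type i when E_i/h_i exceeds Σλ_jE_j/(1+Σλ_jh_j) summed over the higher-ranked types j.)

1

Rank by E/h (kJ/min): berries 182, carrion scraps 118, ground squirrels 41. Include each in turn until the next type's E/h falls below the running intake rate.
Rate on top 1: 170.5. carrion scraps: 118 < 170.5 → exclude; stop.
Optimal diet: berries — 1 of 3 types.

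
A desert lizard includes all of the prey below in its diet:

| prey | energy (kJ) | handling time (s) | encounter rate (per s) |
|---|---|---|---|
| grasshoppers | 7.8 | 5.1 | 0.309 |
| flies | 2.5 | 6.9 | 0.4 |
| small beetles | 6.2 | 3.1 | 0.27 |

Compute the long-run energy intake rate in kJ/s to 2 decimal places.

0.82 kJ/s

R = Σλ_iE_i / (1 + Σλ_ih_i)
Numerator: 0.309×7.8 + 0.4×2.5 + 0.27×6.2 = 5.084
Denominator: 1 + 0.309×5.1 + 0.4×6.9 + 0.27×3.1 = 6.173
R = 5.084/6.173 = 0.8236 kJ/s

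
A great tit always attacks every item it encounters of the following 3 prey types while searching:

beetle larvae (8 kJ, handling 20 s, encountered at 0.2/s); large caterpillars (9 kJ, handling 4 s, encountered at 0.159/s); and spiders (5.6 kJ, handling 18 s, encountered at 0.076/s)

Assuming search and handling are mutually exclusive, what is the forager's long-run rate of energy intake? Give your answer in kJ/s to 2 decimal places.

0.49 kJ/s

Energy encountered per unit search time: 0.2×8 + 0.159×9 + 0.076×5.6 = 3.457 kJ/s.
Handling time per unit search time: 0.2×20 + 0.159×4 + 0.076×18 = 6.004.
Rate = 3.457/(1 + 6.004) = 0.4935 kJ/s.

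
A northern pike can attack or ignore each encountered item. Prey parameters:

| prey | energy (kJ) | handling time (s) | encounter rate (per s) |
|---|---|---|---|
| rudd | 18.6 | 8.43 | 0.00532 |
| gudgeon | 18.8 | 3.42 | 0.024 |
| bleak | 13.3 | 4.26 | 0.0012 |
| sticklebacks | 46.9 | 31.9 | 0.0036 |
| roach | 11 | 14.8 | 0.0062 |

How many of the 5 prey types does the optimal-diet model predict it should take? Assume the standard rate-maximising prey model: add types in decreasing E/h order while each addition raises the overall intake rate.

5

Profitabilities (E/h, kJ/s): gudgeon 5.5, bleak 3.12, rudd 2.21, sticklebacks 1.47, roach 0.743. Add prey in this order while the next type's profitability exceeds the intake rate on those already taken.
Rate on top 1: 0.417. bleak: 3.12 > 0.417 → include.
Rate on top 2: 0.4297. rudd: 2.21 > 0.4297 → include.
Rate on top 3: 0.5001. sticklebacks: 1.47 > 0.5001 → include.
Rate on top 4: 0.5894. roach: 0.743 > 0.5894 → include.
Optimal diet: gudgeon, bleak, rudd, sticklebacks, roach — 5 of 5 types.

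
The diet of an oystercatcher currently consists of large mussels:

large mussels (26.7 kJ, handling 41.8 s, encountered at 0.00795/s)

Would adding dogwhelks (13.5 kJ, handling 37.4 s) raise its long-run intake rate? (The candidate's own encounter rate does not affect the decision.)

Yes

Current rate: (0.00795×26.7)/(1 + 0.00795×41.8) = 0.1593 kJ/s.
Profitability of dogwhelks: 13.5/37.4 = 0.361 kJ/s.
Since 0.361 > R, including dogwhelks increases the long-run rate.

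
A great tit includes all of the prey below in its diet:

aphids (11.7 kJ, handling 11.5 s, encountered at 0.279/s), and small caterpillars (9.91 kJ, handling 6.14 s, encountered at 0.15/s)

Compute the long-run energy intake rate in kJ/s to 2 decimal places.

0.93 kJ/s

R = (0.279×11.7 + 0.15×9.91) / (1 + 0.279×11.5 + 0.15×6.14) = 4.751/5.13 = 0.9262 kJ/s.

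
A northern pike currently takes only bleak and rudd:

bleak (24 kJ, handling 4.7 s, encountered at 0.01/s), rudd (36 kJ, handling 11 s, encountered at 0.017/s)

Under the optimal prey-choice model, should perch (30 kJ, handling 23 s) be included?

Current rate: (0.01×24 + 0.017×36)/(1 + 0.01×4.7 + 0.017×11) = 0.6904 kJ/s.
perch: E/h = 30/23 = 1.304 kJ/s.
1.304 > 0.6904, so adding perch raises the average — include it.

Yes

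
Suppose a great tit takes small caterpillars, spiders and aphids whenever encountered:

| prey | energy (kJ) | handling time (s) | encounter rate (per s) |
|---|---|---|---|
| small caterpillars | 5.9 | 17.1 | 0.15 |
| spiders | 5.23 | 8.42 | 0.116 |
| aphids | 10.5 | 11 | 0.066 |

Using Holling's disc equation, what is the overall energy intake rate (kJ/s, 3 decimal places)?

Energy encountered per unit search time: 0.15×5.9 + 0.116×5.23 + 0.066×10.5 = 2.185 kJ/s.
Handling time per unit search time: 0.15×17.1 + 0.116×8.42 + 0.066×11 = 4.268.
Rate = 2.185/(1 + 4.268) = 0.4147 kJ/s.

0.415 kJ/s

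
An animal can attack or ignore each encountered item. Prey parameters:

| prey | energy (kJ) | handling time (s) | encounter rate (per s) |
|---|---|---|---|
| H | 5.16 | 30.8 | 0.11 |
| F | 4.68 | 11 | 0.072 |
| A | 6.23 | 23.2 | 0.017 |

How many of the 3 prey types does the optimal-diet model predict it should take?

E/h in descending order: F 0.425, A 0.269, H 0.168 kJ/s. The optimal diet is the largest prefix of this list for which every included type satisfies E_i/h_i > R on the types above it.
Rate on top 1: 0.188. A: 0.269 > 0.188 → include.
Rate on top 2: 0.2026. H: 0.168 < 0.2026 → exclude; stop.
Optimal diet: F, A — 2 of 3 types.

2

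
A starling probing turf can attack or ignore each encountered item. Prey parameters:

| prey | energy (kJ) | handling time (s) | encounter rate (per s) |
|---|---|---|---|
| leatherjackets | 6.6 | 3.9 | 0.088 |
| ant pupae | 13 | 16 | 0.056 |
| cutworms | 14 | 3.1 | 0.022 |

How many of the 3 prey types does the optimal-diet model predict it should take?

3

E/h in descending order: cutworms 4.52, leatherjackets 1.69, ant pupae 0.812 kJ/s. The optimal diet is the largest prefix of this list for which every included type satisfies E_i/h_i > R on the types above it.
Rate on top 1: 0.2883. leatherjackets: 1.69 > 0.2883 → include.
Rate on top 2: 0.6297. ant pupae: 0.812 > 0.6297 → include.
Optimal diet: cutworms, leatherjackets, ant pupae — 3 of 3 types.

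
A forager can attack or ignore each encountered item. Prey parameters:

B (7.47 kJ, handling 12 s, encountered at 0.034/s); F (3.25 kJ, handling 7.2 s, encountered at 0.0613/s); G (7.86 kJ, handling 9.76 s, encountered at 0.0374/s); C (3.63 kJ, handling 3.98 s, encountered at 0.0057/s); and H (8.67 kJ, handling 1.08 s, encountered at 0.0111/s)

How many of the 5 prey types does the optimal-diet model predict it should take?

Rank by E/h (kJ/s): H 8.03, C 0.912, G 0.805, B 0.622, F 0.451. Include each in turn until the next type's E/h falls below the running intake rate.
Rate on top 1: 0.0951. C: 0.912 > 0.0951 → include.
Rate on top 2: 0.113. G: 0.805 > 0.113 → include.
Rate on top 3: 0.2936. B: 0.622 > 0.2936 → include.
Rate on top 4: 0.3678. F: 0.451 > 0.3678 → include.
Optimal diet: H, C, G, B, F — 5 of 5 types.

5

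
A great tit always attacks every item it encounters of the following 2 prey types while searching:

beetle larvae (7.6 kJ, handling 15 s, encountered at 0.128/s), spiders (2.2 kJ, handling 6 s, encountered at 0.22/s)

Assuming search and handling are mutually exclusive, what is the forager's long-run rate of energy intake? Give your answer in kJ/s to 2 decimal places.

R = Σλ_iE_i / (1 + Σλ_ih_i)
Numerator: 0.128×7.6 + 0.22×2.2 = 1.457
Denominator: 1 + 0.128×15 + 0.22×6 = 4.24
R = 1.457/4.24 = 0.3436 kJ/s

0.34 kJ/s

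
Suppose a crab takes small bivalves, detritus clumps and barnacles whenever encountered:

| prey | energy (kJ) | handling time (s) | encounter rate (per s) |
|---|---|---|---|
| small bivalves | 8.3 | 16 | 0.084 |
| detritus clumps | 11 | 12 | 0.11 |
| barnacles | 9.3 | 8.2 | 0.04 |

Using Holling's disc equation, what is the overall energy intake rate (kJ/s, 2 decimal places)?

R = (0.084×8.3 + 0.11×11 + 0.04×9.3) / (1 + 0.084×16 + 0.11×12 + 0.04×8.2) = 2.279/3.992 = 0.5709 kJ/s.

0.57 kJ/s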